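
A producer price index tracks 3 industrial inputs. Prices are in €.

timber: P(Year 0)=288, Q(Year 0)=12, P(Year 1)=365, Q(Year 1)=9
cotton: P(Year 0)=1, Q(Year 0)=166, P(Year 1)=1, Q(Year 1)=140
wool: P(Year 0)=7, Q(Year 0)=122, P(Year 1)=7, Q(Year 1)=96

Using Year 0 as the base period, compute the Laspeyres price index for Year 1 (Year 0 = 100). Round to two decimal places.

Laspeyres price index uses base-period quantities as weights.
ΣP(Year 1)·Q(Year 0) = 365×12 + 1×166 + 7×122 = 4380 + 166 + 854 = 5400
ΣP(Year 0)·Q(Year 0) = 288×12 + 1×166 + 7×122 = 3456 + 166 + 854 = 4476
Index = 5400 / 4476 × 100 = 120.6434

120.64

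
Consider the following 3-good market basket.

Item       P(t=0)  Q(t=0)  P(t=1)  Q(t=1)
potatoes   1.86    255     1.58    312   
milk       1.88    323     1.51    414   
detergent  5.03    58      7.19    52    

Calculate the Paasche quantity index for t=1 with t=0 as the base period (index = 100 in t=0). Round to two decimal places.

Paasche quantity index uses current-period prices as weights.
ΣP(t=1)·Q(t=1) = 1.58×312 + 1.51×414 + 7.19×52 = 492.96 + 625.14 + 373.88 = 1491.98
ΣP(t=1)·Q(t=0) = 1.58×255 + 1.51×323 + 7.19×58 = 402.9 + 487.73 + 417.02 = 1307.65
Index = 1491.98 / 1307.65 × 100 = 114.0963

114.10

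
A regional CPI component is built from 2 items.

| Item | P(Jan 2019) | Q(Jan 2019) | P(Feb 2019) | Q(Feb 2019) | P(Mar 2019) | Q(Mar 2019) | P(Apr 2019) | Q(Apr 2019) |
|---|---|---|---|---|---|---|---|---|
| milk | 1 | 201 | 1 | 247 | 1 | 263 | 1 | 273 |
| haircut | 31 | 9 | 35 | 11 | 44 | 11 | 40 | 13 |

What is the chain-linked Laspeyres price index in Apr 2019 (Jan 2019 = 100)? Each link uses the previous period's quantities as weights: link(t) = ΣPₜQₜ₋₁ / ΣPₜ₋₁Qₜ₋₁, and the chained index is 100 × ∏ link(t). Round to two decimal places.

Link Jan 2019→Feb 2019:
ΣP(Feb 2019)Q(Jan 2019) = 1×201 + 35×9 = 201 + 315 = 516
ΣP(Jan 2019)Q(Jan 2019) = 1×201 + 31×9 = 201 + 279 = 480
link = 516/480 = 1.075000
Link Feb 2019→Mar 2019:
ΣP(Mar 2019)Q(Feb 2019) = 1×247 + 44×11 = 247 + 484 = 731
ΣP(Feb 2019)Q(Feb 2019) = 1×247 + 35×11 = 247 + 385 = 632
link = 731/632 = 1.156646
Link Mar 2019→Apr 2019:
ΣP(Apr 2019)Q(Mar 2019) = 1×263 + 40×11 = 263 + 440 = 703
ΣP(Mar 2019)Q(Mar 2019) = 1×263 + 44×11 = 263 + 484 = 747
link = 703/747 = 0.941098
Chained index = 100 × 1.075000 × 1.156646 × 0.941098 = 117.0155

117.02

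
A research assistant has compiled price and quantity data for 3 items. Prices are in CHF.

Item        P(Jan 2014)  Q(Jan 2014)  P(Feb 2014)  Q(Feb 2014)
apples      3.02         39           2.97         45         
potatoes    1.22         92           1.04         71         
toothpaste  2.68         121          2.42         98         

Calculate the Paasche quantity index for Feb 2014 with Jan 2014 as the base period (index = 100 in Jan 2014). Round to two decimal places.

Paasche quantity index uses current-period prices as weights.
ΣP(Feb 2014)·Q(Feb 2014) = 2.97×45 + 1.04×71 + 2.42×98 = 133.65 + 73.84 + 237.16 = 444.65
ΣP(Feb 2014)·Q(Jan 2014) = 2.97×39 + 1.04×92 + 2.42×121 = 115.83 + 95.68 + 292.82 = 504.33
Index = 444.65 / 504.33 × 100 = 88.1665

88.17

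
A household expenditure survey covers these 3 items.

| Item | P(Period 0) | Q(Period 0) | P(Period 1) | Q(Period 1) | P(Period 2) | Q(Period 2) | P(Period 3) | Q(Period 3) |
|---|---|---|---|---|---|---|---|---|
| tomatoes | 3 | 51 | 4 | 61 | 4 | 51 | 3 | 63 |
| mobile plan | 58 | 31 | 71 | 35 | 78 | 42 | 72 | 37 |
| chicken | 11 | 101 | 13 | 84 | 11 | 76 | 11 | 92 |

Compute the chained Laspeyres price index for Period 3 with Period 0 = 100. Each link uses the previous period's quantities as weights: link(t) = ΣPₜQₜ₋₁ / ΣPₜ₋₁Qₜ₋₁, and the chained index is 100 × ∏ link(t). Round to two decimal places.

Link Period 0→Period 1:
ΣP(Period 1)Q(Period 0) = 4×51 + 71×31 + 13×101 = 204 + 2201 + 1313 = 3718
ΣP(Period 0)Q(Period 0) = 3×51 + 58×31 + 11×101 = 153 + 1798 + 1111 = 3062
link = 3718/3062 = 1.214239
Link Period 1→Period 2:
ΣP(Period 2)Q(Period 1) = 4×61 + 78×35 + 11×84 = 244 + 2730 + 924 = 3898
ΣP(Period 1)Q(Period 1) = 4×61 + 71×35 + 13×84 = 244 + 2485 + 1092 = 3821
link = 3898/3821 = 1.020152
Link Period 2→Period 3:
ΣP(Period 3)Q(Period 2) = 3×51 + 72×42 + 11×76 = 153 + 3024 + 836 = 4013
ΣP(Period 2)Q(Period 2) = 4×51 + 78×42 + 11×76 = 204 + 3276 + 836 = 4316
link = 4013/4316 = 0.929796
Chained index = 100 × 1.214239 × 1.020152 × 0.929796 = 115.1746

115.17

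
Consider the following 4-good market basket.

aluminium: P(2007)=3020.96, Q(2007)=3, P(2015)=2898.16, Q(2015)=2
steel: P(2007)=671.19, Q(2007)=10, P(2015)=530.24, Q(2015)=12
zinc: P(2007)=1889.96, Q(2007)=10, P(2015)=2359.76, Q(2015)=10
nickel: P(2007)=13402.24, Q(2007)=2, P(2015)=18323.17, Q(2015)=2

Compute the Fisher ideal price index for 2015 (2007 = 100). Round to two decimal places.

120.92

Laspeyres component (base-period weights):
ΣP(2015)Q(2007) = 2898.16×3 + 530.24×10 + 2359.76×10 + 18323.17×2 = 8694.48 + 5302.4 + 23597.6 + 36646.34 = 74240.82
ΣP(2007)Q(2007) = 3020.96×3 + 671.19×10 + 1889.96×10 + 13402.24×2 = 9062.88 + 6711.9 + 18899.6 + 26804.48 = 61478.86
L = 74240.82 / 61478.86 × 100 = 120.7583
Paasche component (current-period weights):
ΣP(2015)Q(2015) = 2898.16×2 + 530.24×12 + 2359.76×10 + 18323.17×2 = 5796.32 + 6362.88 + 23597.6 + 36646.34 = 72403.14
ΣP(2007)Q(2015) = 3020.96×2 + 671.19×12 + 1889.96×10 + 13402.24×2 = 6041.92 + 8054.28 + 18899.6 + 26804.48 = 59800.28
P = 72403.14 / 59800.28 × 100 = 121.0749
Fisher = √(L × P) = √(120.7583 × 121.0749) = 120.9165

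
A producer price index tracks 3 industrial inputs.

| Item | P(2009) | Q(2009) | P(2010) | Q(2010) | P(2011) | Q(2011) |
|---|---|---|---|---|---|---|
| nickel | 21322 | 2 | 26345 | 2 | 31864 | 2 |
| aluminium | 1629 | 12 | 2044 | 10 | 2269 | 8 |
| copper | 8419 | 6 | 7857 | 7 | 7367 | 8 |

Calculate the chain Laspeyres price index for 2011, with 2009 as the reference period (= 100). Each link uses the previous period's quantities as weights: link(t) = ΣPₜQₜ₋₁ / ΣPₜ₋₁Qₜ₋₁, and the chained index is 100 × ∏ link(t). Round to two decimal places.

Link 2009→2010:
ΣP(2010)Q(2009) = 26345×2 + 2044×12 + 7857×6 = 52690 + 24528 + 47142 = 124360
ΣP(2009)Q(2009) = 21322×2 + 1629×12 + 8419×6 = 42644 + 19548 + 50514 = 112706
link = 124360/112706 = 1.103402
Link 2010→2011:
ΣP(2011)Q(2010) = 31864×2 + 2269×10 + 7367×7 = 63728 + 22690 + 51569 = 137987
ΣP(2010)Q(2010) = 26345×2 + 2044×10 + 7857×7 = 52690 + 20440 + 54999 = 128129
link = 137987/128129 = 1.076938
Chained index = 100 × 1.103402 × 1.076938 = 118.8295

118.83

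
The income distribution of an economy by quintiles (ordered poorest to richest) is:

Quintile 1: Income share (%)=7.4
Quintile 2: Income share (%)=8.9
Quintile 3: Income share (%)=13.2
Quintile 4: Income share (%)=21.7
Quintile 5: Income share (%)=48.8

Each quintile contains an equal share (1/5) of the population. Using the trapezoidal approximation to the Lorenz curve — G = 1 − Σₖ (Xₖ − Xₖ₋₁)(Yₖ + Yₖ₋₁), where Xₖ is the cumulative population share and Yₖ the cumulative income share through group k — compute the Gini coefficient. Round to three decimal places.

0.382

Cumulative income shares Yₖ: 0.0740, 0.1630, 0.2950, 0.5120, 1.0000
Σ (Xₖ−Xₖ₋₁)(Yₖ+Yₖ₋₁) = (1/5)(0.0740+0.0000) + (1/5)(0.1630+0.0740) + (1/5)(0.2950+0.1630) + (1/5)(0.5120+0.2950) + (1/5)(1.0000+0.5120)
  = 0.0148 + 0.0474 + 0.0916 + 0.1614 + 0.3024 = 0.6176
G = 1 − 0.6176 = 0.3824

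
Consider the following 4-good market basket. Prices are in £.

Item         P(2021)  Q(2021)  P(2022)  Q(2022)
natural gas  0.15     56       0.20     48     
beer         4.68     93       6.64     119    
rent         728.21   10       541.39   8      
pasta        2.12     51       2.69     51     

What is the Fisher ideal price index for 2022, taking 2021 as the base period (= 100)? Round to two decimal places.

Laspeyres component (base-period weights):
ΣP(2022)Q(2021) = 0.20×56 + 6.64×93 + 541.39×10 + 2.69×51 = 11.2 + 617.52 + 5413.9 + 137.19 = 6179.81
ΣP(2021)Q(2021) = 0.15×56 + 4.68×93 + 728.21×10 + 2.12×51 = 8.4 + 435.24 + 7282.1 + 108.12 = 7833.86
L = 6179.81 / 7833.86 × 100 = 78.8859
Paasche component (current-period weights):
ΣP(2022)Q(2022) = 0.20×48 + 6.64×119 + 541.39×8 + 2.69×51 = 9.6 + 790.16 + 4331.12 + 137.19 = 5268.07
ΣP(2021)Q(2022) = 0.15×48 + 4.68×119 + 728.21×8 + 2.12×51 = 7.2 + 556.92 + 5825.68 + 108.12 = 6497.92
P = 5268.07 / 6497.92 × 100 = 81.0732
Fisher = √(L × P) = √(78.8859 × 81.0732) = 79.9721

79.97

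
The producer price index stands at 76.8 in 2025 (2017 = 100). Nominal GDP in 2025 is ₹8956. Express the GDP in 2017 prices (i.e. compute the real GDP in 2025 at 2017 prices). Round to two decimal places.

Real = Nominal ÷ (Index/100) = 8956 ÷ (76.8/100)
     = 8956 ÷ 0.768 = 11661.4583

11661.46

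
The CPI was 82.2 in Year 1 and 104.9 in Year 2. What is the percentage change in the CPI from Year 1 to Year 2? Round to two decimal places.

27.62%

Change = (104.9 − 82.2) / 82.2 × 100
       = 22.7 / 82.2 × 100 = 27.6156%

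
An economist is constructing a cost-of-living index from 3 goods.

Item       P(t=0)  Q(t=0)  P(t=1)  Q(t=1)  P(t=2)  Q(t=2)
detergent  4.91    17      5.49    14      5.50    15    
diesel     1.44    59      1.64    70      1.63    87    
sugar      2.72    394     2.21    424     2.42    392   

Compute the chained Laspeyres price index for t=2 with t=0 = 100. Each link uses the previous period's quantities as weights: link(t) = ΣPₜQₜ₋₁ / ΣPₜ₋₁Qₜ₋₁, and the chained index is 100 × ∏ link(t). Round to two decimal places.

Link t=0→t=1:
ΣP(t=1)Q(t=0) = 5.49×17 + 1.64×59 + 2.21×394 = 93.33 + 96.76 + 870.74 = 1060.83
ΣP(t=0)Q(t=0) = 4.91×17 + 1.44×59 + 2.72×394 = 83.47 + 84.96 + 1071.68 = 1240.11
link = 1060.83/1240.11 = 0.855432
Link t=1→t=2:
ΣP(t=2)Q(t=1) = 5.50×14 + 1.63×70 + 2.42×424 = 77 + 114.1 + 1026.08 = 1217.18
ΣP(t=1)Q(t=1) = 5.49×14 + 1.64×70 + 2.21×424 = 76.86 + 114.8 + 937.04 = 1128.7
link = 1217.18/1128.7 = 1.078391
Chained index = 100 × 0.855432 × 1.078391 = 92.2490

92.25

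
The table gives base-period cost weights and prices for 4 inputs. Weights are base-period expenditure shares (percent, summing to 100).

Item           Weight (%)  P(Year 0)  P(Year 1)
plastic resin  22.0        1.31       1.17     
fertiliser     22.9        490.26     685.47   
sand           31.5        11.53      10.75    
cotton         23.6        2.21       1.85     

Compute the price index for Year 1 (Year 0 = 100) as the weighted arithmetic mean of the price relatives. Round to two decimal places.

plastic resin: 22.0 × (1.17/1.31) = 22.0 × 0.893130 = 19.6489
fertiliser: 22.9 × (685.47/490.26) = 22.9 × 1.398176 = 32.0182
sand: 31.5 × (10.75/11.53) = 31.5 × 0.932350 = 29.3690
cotton: 23.6 × (1.85/2.21) = 23.6 × 0.837104 = 19.7557
Index = Σ wᵢ·(p₁ᵢ/p₀ᵢ) = 19.6489 + 32.0182 + 29.3690 + 19.7557 = 100.7918

100.79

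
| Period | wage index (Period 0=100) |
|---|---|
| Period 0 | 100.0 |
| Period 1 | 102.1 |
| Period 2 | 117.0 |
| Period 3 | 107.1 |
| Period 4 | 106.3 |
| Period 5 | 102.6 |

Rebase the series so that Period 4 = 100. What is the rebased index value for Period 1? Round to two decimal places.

Rebased(Period 1) = 102.1 / 106.3 × 100 = 96.0489

96.05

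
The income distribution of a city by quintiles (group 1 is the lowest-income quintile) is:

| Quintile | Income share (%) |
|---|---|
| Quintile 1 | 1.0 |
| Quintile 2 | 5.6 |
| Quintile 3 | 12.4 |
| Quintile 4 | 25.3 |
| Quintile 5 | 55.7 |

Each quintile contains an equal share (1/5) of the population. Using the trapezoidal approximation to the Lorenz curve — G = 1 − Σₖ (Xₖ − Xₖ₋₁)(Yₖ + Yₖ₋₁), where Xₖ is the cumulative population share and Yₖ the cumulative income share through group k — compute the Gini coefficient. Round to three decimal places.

Cumulative income shares Yₖ: 0.0100, 0.0660, 0.1900, 0.4430, 1.0000
Σ (Xₖ−Xₖ₋₁)(Yₖ+Yₖ₋₁) = (1/5)(0.0100+0.0000) + (1/5)(0.0660+0.0100) + (1/5)(0.1900+0.0660) + (1/5)(0.4430+0.1900) + (1/5)(1.0000+0.4430)
  = 0.0020 + 0.0152 + 0.0512 + 0.1266 + 0.2886 = 0.4836
G = 1 − 0.4836 = 0.5164

0.516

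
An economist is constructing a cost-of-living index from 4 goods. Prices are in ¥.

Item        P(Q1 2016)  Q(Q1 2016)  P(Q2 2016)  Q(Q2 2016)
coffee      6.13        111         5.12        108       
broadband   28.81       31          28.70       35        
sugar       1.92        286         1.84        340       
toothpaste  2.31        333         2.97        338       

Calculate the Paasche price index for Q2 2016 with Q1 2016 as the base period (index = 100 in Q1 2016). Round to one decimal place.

102.7

Paasche price index uses current-period quantities as weights.
ΣP(Q2 2016)·Q(Q2 2016) = 5.12×108 + 28.70×35 + 1.84×340 + 2.97×338 = 552.96 + 1004.5 + 625.6 + 1003.86 = 3186.92
ΣP(Q1 2016)·Q(Q2 2016) = 6.13×108 + 28.81×35 + 1.92×340 + 2.31×338 = 662.04 + 1008.35 + 652.8 + 780.78 = 3103.97
Index = 3186.92 / 3103.97 × 100 = 102.6724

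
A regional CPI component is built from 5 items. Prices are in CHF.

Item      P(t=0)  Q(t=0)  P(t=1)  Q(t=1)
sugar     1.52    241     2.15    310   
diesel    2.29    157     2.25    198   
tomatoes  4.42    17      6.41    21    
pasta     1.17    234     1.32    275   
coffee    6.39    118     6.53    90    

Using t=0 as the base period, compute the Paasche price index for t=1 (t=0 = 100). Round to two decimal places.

114.78

Paasche price index uses current-period quantities as weights.
ΣP(t=1)·Q(t=1) = 2.15×310 + 2.25×198 + 6.41×21 + 1.32×275 + 6.53×90 = 666.5 + 445.5 + 134.61 + 363 + 587.7 = 2197.31
ΣP(t=0)·Q(t=1) = 1.52×310 + 2.29×198 + 4.42×21 + 1.17×275 + 6.39×90 = 471.2 + 453.42 + 92.82 + 321.75 + 575.1 = 1914.29
Index = 2197.31 / 1914.29 × 100 = 114.7846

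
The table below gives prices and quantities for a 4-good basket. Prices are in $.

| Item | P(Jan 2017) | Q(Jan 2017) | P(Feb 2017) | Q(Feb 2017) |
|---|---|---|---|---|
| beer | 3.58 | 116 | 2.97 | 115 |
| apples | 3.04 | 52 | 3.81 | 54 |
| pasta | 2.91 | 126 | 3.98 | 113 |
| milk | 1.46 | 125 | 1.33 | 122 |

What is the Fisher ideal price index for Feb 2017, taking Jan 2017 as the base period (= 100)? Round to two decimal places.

107.44

Laspeyres component (base-period weights):
ΣP(Feb 2017)Q(Jan 2017) = 2.97×116 + 3.81×52 + 3.98×126 + 1.33×125 = 344.52 + 198.12 + 501.48 + 166.25 = 1210.37
ΣP(Jan 2017)Q(Jan 2017) = 3.58×116 + 3.04×52 + 2.91×126 + 1.46×125 = 415.28 + 158.08 + 366.66 + 182.5 = 1122.52
L = 1210.37 / 1122.52 × 100 = 107.8261
Paasche component (current-period weights):
ΣP(Feb 2017)Q(Feb 2017) = 2.97×115 + 3.81×54 + 3.98×113 + 1.33×122 = 341.55 + 205.74 + 449.74 + 162.26 = 1159.29
ΣP(Jan 2017)Q(Feb 2017) = 3.58×115 + 3.04×54 + 2.91×113 + 1.46×122 = 411.7 + 164.16 + 328.83 + 178.12 = 1082.81
P = 1159.29 / 1082.81 × 100 = 107.0631
Fisher = √(L × P) = √(107.8261 × 107.0631) = 107.4439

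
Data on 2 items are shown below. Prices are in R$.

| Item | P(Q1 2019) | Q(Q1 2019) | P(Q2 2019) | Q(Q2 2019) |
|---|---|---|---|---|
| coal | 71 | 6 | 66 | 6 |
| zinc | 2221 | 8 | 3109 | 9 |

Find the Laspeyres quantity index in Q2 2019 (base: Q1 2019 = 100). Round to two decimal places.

112.21

Laspeyres quantity index uses base-period prices as weights.
ΣP(Q1 2019)·Q(Q2 2019) = 71×6 + 2221×9 = 426 + 19989 = 20415
ΣP(Q1 2019)·Q(Q1 2019) = 71×6 + 2221×8 = 426 + 17768 = 18194
Index = 20415 / 18194 × 100 = 112.2073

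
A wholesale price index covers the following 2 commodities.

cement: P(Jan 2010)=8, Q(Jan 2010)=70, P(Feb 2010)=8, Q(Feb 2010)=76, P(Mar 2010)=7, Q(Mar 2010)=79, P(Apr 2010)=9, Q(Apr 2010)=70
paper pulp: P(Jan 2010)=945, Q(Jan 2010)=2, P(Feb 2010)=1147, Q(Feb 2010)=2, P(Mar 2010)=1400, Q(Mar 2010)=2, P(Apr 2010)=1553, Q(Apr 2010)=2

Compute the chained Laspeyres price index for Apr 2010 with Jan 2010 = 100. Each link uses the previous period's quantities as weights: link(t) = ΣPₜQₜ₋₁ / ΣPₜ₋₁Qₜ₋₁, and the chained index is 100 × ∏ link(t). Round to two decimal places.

152.26

Link Jan 2010→Feb 2010:
ΣP(Feb 2010)Q(Jan 2010) = 8×70 + 1147×2 = 560 + 2294 = 2854
ΣP(Jan 2010)Q(Jan 2010) = 8×70 + 945×2 = 560 + 1890 = 2450
link = 2854/2450 = 1.164898
Link Feb 2010→Mar 2010:
ΣP(Mar 2010)Q(Feb 2010) = 7×76 + 1400×2 = 532 + 2800 = 3332
ΣP(Feb 2010)Q(Feb 2010) = 8×76 + 1147×2 = 608 + 2294 = 2902
link = 3332/2902 = 1.148174
Link Mar 2010→Apr 2010:
ΣP(Apr 2010)Q(Mar 2010) = 9×79 + 1553×2 = 711 + 3106 = 3817
ΣP(Mar 2010)Q(Mar 2010) = 7×79 + 1400×2 = 553 + 2800 = 3353
link = 3817/3353 = 1.138384
Chained index = 100 × 1.164898 × 1.148174 × 1.138384 = 152.2594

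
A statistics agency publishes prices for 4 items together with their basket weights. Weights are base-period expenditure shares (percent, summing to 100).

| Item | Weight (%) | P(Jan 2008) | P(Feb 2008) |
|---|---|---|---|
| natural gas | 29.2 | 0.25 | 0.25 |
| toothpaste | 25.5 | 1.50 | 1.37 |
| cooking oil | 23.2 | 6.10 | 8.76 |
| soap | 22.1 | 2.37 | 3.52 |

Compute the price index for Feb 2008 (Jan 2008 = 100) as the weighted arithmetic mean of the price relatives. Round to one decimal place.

natural gas: 29.2 × (0.25/0.25) = 29.2 × 1.000000 = 29.2000
toothpaste: 25.5 × (1.37/1.50) = 25.5 × 0.913333 = 23.2900
cooking oil: 23.2 × (8.76/6.10) = 23.2 × 1.436066 = 33.3167
soap: 22.1 × (3.52/2.37) = 22.1 × 1.485232 = 32.8236
Index = Σ wᵢ·(p₁ᵢ/p₀ᵢ) = 29.2000 + 23.2900 + 33.3167 + 32.8236 = 118.6304

118.6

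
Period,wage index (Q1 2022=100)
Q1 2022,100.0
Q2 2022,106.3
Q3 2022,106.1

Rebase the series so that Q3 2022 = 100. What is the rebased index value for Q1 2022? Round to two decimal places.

Rebased(Q1 2022) = 100.0 / 106.1 × 100 = 94.2507

94.25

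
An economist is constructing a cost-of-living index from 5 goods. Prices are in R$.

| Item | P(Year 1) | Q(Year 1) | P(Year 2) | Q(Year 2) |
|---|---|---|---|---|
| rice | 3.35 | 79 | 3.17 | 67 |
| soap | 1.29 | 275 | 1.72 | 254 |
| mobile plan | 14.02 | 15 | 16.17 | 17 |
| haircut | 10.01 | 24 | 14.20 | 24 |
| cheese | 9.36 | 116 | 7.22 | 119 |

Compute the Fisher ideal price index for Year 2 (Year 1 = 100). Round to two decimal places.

Laspeyres component (base-period weights):
ΣP(Year 2)Q(Year 1) = 3.17×79 + 1.72×275 + 16.17×15 + 14.20×24 + 7.22×116 = 250.43 + 473 + 242.55 + 340.8 + 837.52 = 2144.3
ΣP(Year 1)Q(Year 1) = 3.35×79 + 1.29×275 + 14.02×15 + 10.01×24 + 9.36×116 = 264.65 + 354.75 + 210.3 + 240.24 + 1085.76 = 2155.7
L = 2144.3 / 2155.7 × 100 = 99.4712
Paasche component (current-period weights):
ΣP(Year 2)Q(Year 2) = 3.17×67 + 1.72×254 + 16.17×17 + 14.20×24 + 7.22×119 = 212.39 + 436.88 + 274.89 + 340.8 + 859.18 = 2124.14
ΣP(Year 1)Q(Year 2) = 3.35×67 + 1.29×254 + 14.02×17 + 10.01×24 + 9.36×119 = 224.45 + 327.66 + 238.34 + 240.24 + 1113.84 = 2144.53
P = 2124.14 / 2144.53 × 100 = 99.0492
Fisher = √(L × P) = √(99.4712 × 99.0492) = 99.2600

99.26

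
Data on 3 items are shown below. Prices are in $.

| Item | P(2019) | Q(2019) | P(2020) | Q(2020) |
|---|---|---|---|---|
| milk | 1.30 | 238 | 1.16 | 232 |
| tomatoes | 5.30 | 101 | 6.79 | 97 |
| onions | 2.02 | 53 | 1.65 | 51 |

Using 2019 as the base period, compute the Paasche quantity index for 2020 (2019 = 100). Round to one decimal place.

96.4

Paasche quantity index uses current-period prices as weights.
ΣP(2020)·Q(2020) = 1.16×232 + 6.79×97 + 1.65×51 = 269.12 + 658.63 + 84.15 = 1011.9
ΣP(2020)·Q(2019) = 1.16×238 + 6.79×101 + 1.65×53 = 276.08 + 685.79 + 87.45 = 1049.32
Index = 1011.9 / 1049.32 × 100 = 96.4339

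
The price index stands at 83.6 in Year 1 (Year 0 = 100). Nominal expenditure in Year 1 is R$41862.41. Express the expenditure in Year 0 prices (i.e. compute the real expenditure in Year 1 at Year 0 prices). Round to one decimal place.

Real = Nominal ÷ (Index/100) = 41862.41 ÷ (83.6/100)
     = 41862.41 ÷ 0.836 = 50074.6531

50074.7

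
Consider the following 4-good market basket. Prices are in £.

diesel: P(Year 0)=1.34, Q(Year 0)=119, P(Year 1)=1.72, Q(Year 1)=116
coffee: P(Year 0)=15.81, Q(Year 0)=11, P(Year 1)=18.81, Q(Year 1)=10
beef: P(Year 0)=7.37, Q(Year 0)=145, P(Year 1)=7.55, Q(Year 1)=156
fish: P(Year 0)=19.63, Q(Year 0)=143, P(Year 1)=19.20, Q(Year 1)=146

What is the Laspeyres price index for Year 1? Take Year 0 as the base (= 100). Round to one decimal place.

Laspeyres price index uses base-period quantities as weights.
ΣP(Year 1)·Q(Year 0) = 1.72×119 + 18.81×11 + 7.55×145 + 19.20×143 = 204.68 + 206.91 + 1094.75 + 2745.6 = 4251.94
ΣP(Year 0)·Q(Year 0) = 1.34×119 + 15.81×11 + 7.37×145 + 19.63×143 = 159.46 + 173.91 + 1068.65 + 2807.09 = 4209.11
Index = 4251.94 / 4209.11 × 100 = 101.0176

101.0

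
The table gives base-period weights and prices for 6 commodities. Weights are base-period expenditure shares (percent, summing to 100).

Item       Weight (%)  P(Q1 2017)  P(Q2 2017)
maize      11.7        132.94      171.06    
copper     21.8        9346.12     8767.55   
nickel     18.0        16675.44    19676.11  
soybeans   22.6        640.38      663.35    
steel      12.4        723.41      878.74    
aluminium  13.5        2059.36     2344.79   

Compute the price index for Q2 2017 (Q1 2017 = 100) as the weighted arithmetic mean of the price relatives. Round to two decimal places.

110.59

maize: 11.7 × (171.06/132.94) = 11.7 × 1.286746 = 15.0549
copper: 21.8 × (8767.55/9346.12) = 21.8 × 0.938095 = 20.4505
nickel: 18.0 × (19676.11/16675.44) = 18.0 × 1.179945 = 21.2390
soybeans: 22.6 × (663.35/640.38) = 22.6 × 1.035869 = 23.4106
steel: 12.4 × (878.74/723.41) = 12.4 × 1.214719 = 15.0625
aluminium: 13.5 × (2344.79/2059.36) = 13.5 × 1.138601 = 15.3711
Index = Σ wᵢ·(p₁ᵢ/p₀ᵢ) = 15.0549 + 20.4505 + 21.2390 + 23.4106 + 15.0625 + 15.3711 = 110.5887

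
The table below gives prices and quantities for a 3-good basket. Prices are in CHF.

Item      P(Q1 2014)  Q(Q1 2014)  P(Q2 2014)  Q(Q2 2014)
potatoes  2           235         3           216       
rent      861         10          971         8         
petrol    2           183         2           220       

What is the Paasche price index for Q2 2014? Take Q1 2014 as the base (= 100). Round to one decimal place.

114.1

Paasche price index uses current-period quantities as weights.
ΣP(Q2 2014)·Q(Q2 2014) = 3×216 + 971×8 + 2×220 = 648 + 7768 + 440 = 8856
ΣP(Q1 2014)·Q(Q2 2014) = 2×216 + 861×8 + 2×220 = 432 + 6888 + 440 = 7760
Index = 8856 / 7760 × 100 = 114.1237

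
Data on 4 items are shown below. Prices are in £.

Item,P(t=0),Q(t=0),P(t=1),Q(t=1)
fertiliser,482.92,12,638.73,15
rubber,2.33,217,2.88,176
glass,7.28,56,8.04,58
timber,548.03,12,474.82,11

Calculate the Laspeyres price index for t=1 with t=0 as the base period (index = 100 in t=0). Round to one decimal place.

Laspeyres price index uses base-period quantities as weights.
ΣP(t=1)·Q(t=0) = 638.73×12 + 2.88×217 + 8.04×56 + 474.82×12 = 7664.76 + 624.96 + 450.24 + 5697.84 = 14437.8
ΣP(t=0)·Q(t=0) = 482.92×12 + 2.33×217 + 7.28×56 + 548.03×12 = 5795.04 + 505.61 + 407.68 + 6576.36 = 13284.69
Index = 14437.8 / 13284.69 × 100 = 108.6800

108.7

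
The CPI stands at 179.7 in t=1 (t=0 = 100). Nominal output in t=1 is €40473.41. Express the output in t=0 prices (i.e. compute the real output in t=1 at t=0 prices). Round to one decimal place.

Real = Nominal ÷ (Index/100) = 40473.41 ÷ (179.7/100)
     = 40473.41 ÷ 1.797 = 22522.7657

22522.8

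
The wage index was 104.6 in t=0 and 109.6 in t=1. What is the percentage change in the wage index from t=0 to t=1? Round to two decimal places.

Change = (109.6 − 104.6) / 104.6 × 100
       = 5.0 / 104.6 × 100 = 4.7801%

4.78%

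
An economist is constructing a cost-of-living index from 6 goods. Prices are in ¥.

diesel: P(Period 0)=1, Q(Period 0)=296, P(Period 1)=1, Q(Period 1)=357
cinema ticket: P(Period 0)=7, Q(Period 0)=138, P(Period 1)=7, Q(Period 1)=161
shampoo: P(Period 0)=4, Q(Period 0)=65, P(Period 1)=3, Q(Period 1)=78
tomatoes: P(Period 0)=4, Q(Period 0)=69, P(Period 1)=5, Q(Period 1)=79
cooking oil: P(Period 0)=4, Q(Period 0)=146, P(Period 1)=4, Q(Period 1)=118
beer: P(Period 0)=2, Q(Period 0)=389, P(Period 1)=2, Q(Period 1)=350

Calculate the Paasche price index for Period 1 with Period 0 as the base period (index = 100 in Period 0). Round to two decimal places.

Paasche price index uses current-period quantities as weights.
ΣP(Period 1)·Q(Period 1) = 1×357 + 7×161 + 3×78 + 5×79 + 4×118 + 2×350 = 357 + 1127 + 234 + 395 + 472 + 700 = 3285
ΣP(Period 0)·Q(Period 1) = 1×357 + 7×161 + 4×78 + 4×79 + 4×118 + 2×350 = 357 + 1127 + 312 + 316 + 472 + 700 = 3284
Index = 3285 / 3284 × 100 = 100.0305

100.03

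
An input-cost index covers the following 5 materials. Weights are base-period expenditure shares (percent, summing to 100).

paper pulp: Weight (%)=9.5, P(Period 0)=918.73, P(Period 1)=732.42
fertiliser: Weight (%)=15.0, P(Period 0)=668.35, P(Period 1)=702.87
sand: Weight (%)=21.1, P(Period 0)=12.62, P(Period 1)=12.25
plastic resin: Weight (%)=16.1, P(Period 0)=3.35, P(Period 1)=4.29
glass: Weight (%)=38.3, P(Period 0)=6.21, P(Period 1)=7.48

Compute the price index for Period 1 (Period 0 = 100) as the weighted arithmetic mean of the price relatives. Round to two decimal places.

110.58

paper pulp: 9.5 × (732.42/918.73) = 9.5 × 0.797209 = 7.5735
fertiliser: 15.0 × (702.87/668.35) = 15.0 × 1.051650 = 15.7747
sand: 21.1 × (12.25/12.62) = 21.1 × 0.970681 = 20.4814
plastic resin: 16.1 × (4.29/3.35) = 16.1 × 1.280597 = 20.6176
glass: 38.3 × (7.48/6.21) = 38.3 × 1.204509 = 46.1327
Index = Σ wᵢ·(p₁ᵢ/p₀ᵢ) = 7.5735 + 15.7747 + 20.4814 + 20.6176 + 46.1327 = 110.5799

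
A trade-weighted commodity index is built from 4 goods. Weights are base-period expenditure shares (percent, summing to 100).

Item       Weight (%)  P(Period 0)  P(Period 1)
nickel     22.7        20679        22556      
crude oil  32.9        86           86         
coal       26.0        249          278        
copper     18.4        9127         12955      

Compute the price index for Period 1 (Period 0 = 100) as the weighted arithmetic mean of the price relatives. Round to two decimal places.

112.81

nickel: 22.7 × (22556/20679) = 22.7 × 1.090768 = 24.7604
crude oil: 32.9 × (86/86) = 32.9 × 1.000000 = 32.9000
coal: 26.0 × (278/249) = 26.0 × 1.116466 = 29.0281
copper: 18.4 × (12955/9127) = 18.4 × 1.419415 = 26.1172
Index = Σ wᵢ·(p₁ᵢ/p₀ᵢ) = 24.7604 + 32.9000 + 29.0281 + 26.1172 = 112.8058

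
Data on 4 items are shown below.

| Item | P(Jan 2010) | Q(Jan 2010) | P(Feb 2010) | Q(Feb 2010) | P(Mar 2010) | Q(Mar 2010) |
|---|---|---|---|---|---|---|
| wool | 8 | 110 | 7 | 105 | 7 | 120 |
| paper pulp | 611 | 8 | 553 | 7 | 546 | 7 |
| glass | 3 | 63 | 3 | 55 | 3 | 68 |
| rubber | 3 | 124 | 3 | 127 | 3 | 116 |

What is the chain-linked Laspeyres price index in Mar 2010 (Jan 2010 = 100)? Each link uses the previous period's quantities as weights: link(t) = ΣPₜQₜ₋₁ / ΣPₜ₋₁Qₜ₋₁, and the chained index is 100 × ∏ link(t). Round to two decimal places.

90.07

Link Jan 2010→Feb 2010:
ΣP(Feb 2010)Q(Jan 2010) = 7×110 + 553×8 + 3×63 + 3×124 = 770 + 4424 + 189 + 372 = 5755
ΣP(Jan 2010)Q(Jan 2010) = 8×110 + 611×8 + 3×63 + 3×124 = 880 + 4888 + 189 + 372 = 6329
link = 5755/6329 = 0.909306
Link Feb 2010→Mar 2010:
ΣP(Mar 2010)Q(Feb 2010) = 7×105 + 546×7 + 3×55 + 3×127 = 735 + 3822 + 165 + 381 = 5103
ΣP(Feb 2010)Q(Feb 2010) = 7×105 + 553×7 + 3×55 + 3×127 = 735 + 3871 + 165 + 381 = 5152
link = 5103/5152 = 0.990489
Chained index = 100 × 0.909306 × 0.990489 = 90.0658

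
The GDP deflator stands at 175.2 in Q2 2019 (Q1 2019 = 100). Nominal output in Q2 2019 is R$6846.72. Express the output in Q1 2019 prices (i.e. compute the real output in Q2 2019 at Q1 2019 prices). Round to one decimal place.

3907.9

Real = Nominal ÷ (Index/100) = 6846.72 ÷ (175.2/100)
     = 6846.72 ÷ 1.752 = 3907.9452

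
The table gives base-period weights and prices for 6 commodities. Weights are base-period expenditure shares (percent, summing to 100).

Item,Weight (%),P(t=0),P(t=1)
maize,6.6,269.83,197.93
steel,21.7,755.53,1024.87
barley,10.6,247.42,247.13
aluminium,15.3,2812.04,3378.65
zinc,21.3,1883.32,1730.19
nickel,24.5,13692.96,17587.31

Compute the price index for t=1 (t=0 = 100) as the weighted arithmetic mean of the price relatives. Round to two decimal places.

maize: 6.6 × (197.93/269.83) = 6.6 × 0.733536 = 4.8413
steel: 21.7 × (1024.87/755.53) = 21.7 × 1.356491 = 29.4359
barley: 10.6 × (247.13/247.42) = 10.6 × 0.998828 = 10.5876
aluminium: 15.3 × (3378.65/2812.04) = 15.3 × 1.201494 = 18.3829
zinc: 21.3 × (1730.19/1883.32) = 21.3 × 0.918691 = 19.5681
nickel: 24.5 × (17587.31/13692.96) = 24.5 × 1.284405 = 31.4679
Index = Σ wᵢ·(p₁ᵢ/p₀ᵢ) = 4.8413 + 29.4359 + 10.5876 + 18.3829 + 19.5681 + 31.4679 = 114.2837

114.28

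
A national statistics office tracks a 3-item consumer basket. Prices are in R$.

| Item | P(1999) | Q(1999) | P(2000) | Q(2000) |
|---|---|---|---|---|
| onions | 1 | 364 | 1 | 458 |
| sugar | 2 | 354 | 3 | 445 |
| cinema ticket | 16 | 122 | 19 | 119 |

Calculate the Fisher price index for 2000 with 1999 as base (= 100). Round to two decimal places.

Laspeyres component (base-period weights):
ΣP(2000)Q(1999) = 1×364 + 3×354 + 19×122 = 364 + 1062 + 2318 = 3744
ΣP(1999)Q(1999) = 1×364 + 2×354 + 16×122 = 364 + 708 + 1952 = 3024
L = 3744 / 3024 × 100 = 123.8095
Paasche component (current-period weights):
ΣP(2000)Q(2000) = 1×458 + 3×445 + 19×119 = 458 + 1335 + 2261 = 4054
ΣP(1999)Q(2000) = 1×458 + 2×445 + 16×119 = 458 + 890 + 1904 = 3252
P = 4054 / 3252 × 100 = 124.6617
Fisher = √(L × P) = √(123.8095 × 124.6617) = 124.2349

124.23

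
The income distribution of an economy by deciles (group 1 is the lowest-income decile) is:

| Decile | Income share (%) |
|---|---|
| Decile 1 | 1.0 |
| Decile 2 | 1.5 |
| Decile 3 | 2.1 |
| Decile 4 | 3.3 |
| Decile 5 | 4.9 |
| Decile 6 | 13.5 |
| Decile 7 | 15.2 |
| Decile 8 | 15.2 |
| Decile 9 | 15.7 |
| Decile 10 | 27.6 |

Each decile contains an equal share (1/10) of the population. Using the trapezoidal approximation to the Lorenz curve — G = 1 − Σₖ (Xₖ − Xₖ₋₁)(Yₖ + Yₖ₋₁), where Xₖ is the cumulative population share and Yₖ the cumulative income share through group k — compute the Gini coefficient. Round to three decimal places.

0.449

Cumulative income shares Yₖ: 0.0100, 0.0250, 0.0460, 0.0790, 0.1280, 0.2630, 0.4150, 0.5670, 0.7240, 1.0000
Σ (Xₖ−Xₖ₋₁)(Yₖ+Yₖ₋₁) = (1/10)(0.0100+0.0000) + (1/10)(0.0250+0.0100) + (1/10)(0.0460+0.0250) + (1/10)(0.0790+0.0460) + (1/10)(0.1280+0.0790) + (1/10)(0.2630+0.1280) + (1/10)(0.4150+0.2630) + (1/10)(0.5670+0.4150) + (1/10)(0.7240+0.5670) + (1/10)(1.0000+0.7240)
  = 0.0010 + 0.0035 + 0.0071 + 0.0125 + 0.0207 + 0.0391 + 0.0678 + 0.0982 + 0.1291 + 0.1724 = 0.5514
G = 1 − 0.5514 = 0.4486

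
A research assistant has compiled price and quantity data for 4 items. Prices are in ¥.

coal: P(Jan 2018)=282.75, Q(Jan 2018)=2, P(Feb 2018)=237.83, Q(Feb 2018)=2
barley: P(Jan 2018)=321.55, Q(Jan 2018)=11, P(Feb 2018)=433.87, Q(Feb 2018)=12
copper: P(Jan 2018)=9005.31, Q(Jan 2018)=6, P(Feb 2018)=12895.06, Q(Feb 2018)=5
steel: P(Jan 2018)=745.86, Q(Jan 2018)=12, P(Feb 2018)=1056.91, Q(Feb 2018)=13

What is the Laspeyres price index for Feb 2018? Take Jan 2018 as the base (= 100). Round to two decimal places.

142.06

Laspeyres price index uses base-period quantities as weights.
ΣP(Feb 2018)·Q(Jan 2018) = 237.83×2 + 433.87×11 + 12895.06×6 + 1056.91×12 = 475.66 + 4772.57 + 77370.36 + 12682.92 = 95301.51
ΣP(Jan 2018)·Q(Jan 2018) = 282.75×2 + 321.55×11 + 9005.31×6 + 745.86×12 = 565.5 + 3537.05 + 54031.86 + 8950.32 = 67084.73
Index = 95301.51 / 67084.73 × 100 = 142.0614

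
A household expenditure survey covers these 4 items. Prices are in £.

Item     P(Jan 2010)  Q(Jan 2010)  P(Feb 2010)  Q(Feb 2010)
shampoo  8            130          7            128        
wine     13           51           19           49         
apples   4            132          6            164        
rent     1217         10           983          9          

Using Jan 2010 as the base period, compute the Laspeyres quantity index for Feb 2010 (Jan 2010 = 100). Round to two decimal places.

Laspeyres quantity index uses base-period prices as weights.
ΣP(Jan 2010)·Q(Feb 2010) = 8×128 + 13×49 + 4×164 + 1217×9 = 1024 + 637 + 656 + 10953 = 13270
ΣP(Jan 2010)·Q(Jan 2010) = 8×130 + 13×51 + 4×132 + 1217×10 = 1040 + 663 + 528 + 12170 = 14401
Index = 13270 / 14401 × 100 = 92.1464

92.15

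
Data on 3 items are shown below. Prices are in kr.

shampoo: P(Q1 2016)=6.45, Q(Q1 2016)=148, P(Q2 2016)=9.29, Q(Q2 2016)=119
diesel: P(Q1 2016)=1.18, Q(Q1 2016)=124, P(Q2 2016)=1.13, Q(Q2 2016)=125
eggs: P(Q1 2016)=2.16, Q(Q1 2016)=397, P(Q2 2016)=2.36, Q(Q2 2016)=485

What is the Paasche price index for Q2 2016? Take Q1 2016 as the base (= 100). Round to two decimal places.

121.84

Paasche price index uses current-period quantities as weights.
ΣP(Q2 2016)·Q(Q2 2016) = 9.29×119 + 1.13×125 + 2.36×485 = 1105.51 + 141.25 + 1144.6 = 2391.36
ΣP(Q1 2016)·Q(Q2 2016) = 6.45×119 + 1.18×125 + 2.16×485 = 767.55 + 147.5 + 1047.6 = 1962.65
Index = 2391.36 / 1962.65 × 100 = 121.8434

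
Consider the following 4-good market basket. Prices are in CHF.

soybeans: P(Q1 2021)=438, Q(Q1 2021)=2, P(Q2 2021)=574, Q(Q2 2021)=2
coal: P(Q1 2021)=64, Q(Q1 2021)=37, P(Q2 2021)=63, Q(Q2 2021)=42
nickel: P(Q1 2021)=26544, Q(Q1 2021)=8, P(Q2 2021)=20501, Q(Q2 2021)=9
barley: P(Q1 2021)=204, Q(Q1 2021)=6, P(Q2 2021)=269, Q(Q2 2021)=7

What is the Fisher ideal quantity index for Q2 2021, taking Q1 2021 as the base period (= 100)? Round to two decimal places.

112.48

Laspeyres component (base-period weights):
ΣP(Q1 2021)Q(Q2 2021) = 438×2 + 64×42 + 26544×9 + 204×7 = 876 + 2688 + 238896 + 1428 = 243888
ΣP(Q1 2021)Q(Q1 2021) = 438×2 + 64×37 + 26544×8 + 204×6 = 876 + 2368 + 212352 + 1224 = 216820
L = 243888 / 216820 × 100 = 112.4841
Paasche component (current-period weights):
ΣP(Q2 2021)Q(Q2 2021) = 574×2 + 63×42 + 20501×9 + 269×7 = 1148 + 2646 + 184509 + 1883 = 190186
ΣP(Q2 2021)Q(Q1 2021) = 574×2 + 63×37 + 20501×8 + 269×6 = 1148 + 2331 + 164008 + 1614 = 169101
P = 190186 / 169101 × 100 = 112.4689
Fisher = √(L × P) = √(112.4841 × 112.4689) = 112.4765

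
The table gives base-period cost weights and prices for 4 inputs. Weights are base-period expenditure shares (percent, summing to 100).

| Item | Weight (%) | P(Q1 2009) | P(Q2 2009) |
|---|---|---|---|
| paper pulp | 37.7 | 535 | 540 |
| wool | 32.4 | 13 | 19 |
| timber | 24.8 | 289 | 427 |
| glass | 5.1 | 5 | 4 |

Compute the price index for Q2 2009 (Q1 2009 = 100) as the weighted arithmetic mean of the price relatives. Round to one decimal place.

paper pulp: 37.7 × (540/535) = 37.7 × 1.009346 = 38.0523
wool: 32.4 × (19/13) = 32.4 × 1.461538 = 47.3538
timber: 24.8 × (427/289) = 24.8 × 1.477509 = 36.6422
glass: 5.1 × (4/5) = 5.1 × 0.800000 = 4.0800
Index = Σ wᵢ·(p₁ᵢ/p₀ᵢ) = 38.0523 + 47.3538 + 36.6422 + 4.0800 = 126.1284

126.1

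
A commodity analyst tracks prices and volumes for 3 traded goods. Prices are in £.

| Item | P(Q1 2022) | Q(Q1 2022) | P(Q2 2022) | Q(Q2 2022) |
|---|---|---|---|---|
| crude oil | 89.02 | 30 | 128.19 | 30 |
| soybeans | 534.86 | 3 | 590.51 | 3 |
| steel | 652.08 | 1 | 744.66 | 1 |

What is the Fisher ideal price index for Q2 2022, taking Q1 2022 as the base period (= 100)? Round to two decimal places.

Laspeyres component (base-period weights):
ΣP(Q2 2022)Q(Q1 2022) = 128.19×30 + 590.51×3 + 744.66×1 = 3845.7 + 1771.53 + 744.66 = 6361.89
ΣP(Q1 2022)Q(Q1 2022) = 89.02×30 + 534.86×3 + 652.08×1 = 2670.6 + 1604.58 + 652.08 = 4927.26
L = 6361.89 / 4927.26 × 100 = 129.1162
Paasche component (current-period weights):
ΣP(Q2 2022)Q(Q2 2022) = 128.19×30 + 590.51×3 + 744.66×1 = 3845.7 + 1771.53 + 744.66 = 6361.89
ΣP(Q1 2022)Q(Q2 2022) = 89.02×30 + 534.86×3 + 652.08×1 = 2670.6 + 1604.58 + 652.08 = 4927.26
P = 6361.89 / 4927.26 × 100 = 129.1162
Fisher = √(L × P) = √(129.1162 × 129.1162) = 129.1162

129.12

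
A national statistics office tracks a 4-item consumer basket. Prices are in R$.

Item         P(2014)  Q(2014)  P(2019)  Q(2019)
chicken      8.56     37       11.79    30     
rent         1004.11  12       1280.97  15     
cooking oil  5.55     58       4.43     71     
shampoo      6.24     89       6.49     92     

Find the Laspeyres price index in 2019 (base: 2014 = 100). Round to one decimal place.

125.7

Laspeyres price index uses base-period quantities as weights.
ΣP(2019)·Q(2014) = 11.79×37 + 1280.97×12 + 4.43×58 + 6.49×89 = 436.23 + 15371.64 + 256.94 + 577.61 = 16642.42
ΣP(2014)·Q(2014) = 8.56×37 + 1004.11×12 + 5.55×58 + 6.24×89 = 316.72 + 12049.32 + 321.9 + 555.36 = 13243.3
Index = 16642.42 / 13243.3 × 100 = 125.6667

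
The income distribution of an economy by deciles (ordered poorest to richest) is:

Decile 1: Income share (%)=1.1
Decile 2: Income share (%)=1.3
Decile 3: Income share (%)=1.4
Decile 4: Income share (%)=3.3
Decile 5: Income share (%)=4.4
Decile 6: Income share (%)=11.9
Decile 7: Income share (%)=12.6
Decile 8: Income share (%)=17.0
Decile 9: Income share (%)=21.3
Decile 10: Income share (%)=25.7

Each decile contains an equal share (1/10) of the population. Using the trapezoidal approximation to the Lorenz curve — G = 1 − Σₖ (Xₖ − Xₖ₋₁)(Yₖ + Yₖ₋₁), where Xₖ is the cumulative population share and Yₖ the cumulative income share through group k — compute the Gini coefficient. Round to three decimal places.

Cumulative income shares Yₖ: 0.0110, 0.0240, 0.0380, 0.0710, 0.1150, 0.2340, 0.3600, 0.5300, 0.7430, 1.0000
Σ (Xₖ−Xₖ₋₁)(Yₖ+Yₖ₋₁) = (1/10)(0.0110+0.0000) + (1/10)(0.0240+0.0110) + (1/10)(0.0380+0.0240) + (1/10)(0.0710+0.0380) + (1/10)(0.1150+0.0710) + (1/10)(0.2340+0.1150) + (1/10)(0.3600+0.2340) + (1/10)(0.5300+0.3600) + (1/10)(0.7430+0.5300) + (1/10)(1.0000+0.7430)
  = 0.0011 + 0.0035 + 0.0062 + 0.0109 + 0.0186 + 0.0349 + 0.0594 + 0.0890 + 0.1273 + 0.1743 = 0.5252
G = 1 − 0.5252 = 0.4748

0.475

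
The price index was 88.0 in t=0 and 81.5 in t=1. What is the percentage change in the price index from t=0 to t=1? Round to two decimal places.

-7.39%

Change = (81.5 − 88.0) / 88.0 × 100
       = -6.5 / 88.0 × 100 = -7.3864%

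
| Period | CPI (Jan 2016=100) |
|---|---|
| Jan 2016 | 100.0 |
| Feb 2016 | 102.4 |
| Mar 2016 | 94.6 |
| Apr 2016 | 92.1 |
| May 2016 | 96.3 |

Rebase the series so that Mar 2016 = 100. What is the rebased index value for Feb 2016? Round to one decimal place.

Rebased(Feb 2016) = 102.4 / 94.6 × 100 = 108.2452

108.2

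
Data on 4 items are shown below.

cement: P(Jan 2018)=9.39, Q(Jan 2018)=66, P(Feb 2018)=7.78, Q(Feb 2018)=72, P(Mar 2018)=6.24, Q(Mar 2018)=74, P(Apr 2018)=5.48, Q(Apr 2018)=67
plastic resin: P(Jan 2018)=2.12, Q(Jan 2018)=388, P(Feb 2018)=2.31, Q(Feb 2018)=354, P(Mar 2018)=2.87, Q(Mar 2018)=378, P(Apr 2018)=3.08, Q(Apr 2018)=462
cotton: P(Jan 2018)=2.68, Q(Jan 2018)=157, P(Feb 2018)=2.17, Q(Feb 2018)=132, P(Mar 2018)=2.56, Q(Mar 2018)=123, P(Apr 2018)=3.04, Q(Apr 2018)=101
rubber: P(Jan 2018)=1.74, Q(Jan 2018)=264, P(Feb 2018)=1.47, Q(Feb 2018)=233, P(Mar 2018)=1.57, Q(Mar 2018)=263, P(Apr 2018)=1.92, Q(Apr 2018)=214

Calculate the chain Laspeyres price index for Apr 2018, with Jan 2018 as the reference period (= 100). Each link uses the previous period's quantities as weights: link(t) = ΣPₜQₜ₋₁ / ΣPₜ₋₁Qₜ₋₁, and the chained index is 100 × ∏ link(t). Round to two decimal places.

Link Jan 2018→Feb 2018:
ΣP(Feb 2018)Q(Jan 2018) = 7.78×66 + 2.31×388 + 2.17×157 + 1.47×264 = 513.48 + 896.28 + 340.69 + 388.08 = 2138.53
ΣP(Jan 2018)Q(Jan 2018) = 9.39×66 + 2.12×388 + 2.68×157 + 1.74×264 = 619.74 + 822.56 + 420.76 + 459.36 = 2322.42
link = 2138.53/2322.42 = 0.920820
Link Feb 2018→Mar 2018:
ΣP(Mar 2018)Q(Feb 2018) = 6.24×72 + 2.87×354 + 2.56×132 + 1.57×233 = 449.28 + 1015.98 + 337.92 + 365.81 = 2168.99
ΣP(Feb 2018)Q(Feb 2018) = 7.78×72 + 2.31×354 + 2.17×132 + 1.47×233 = 560.16 + 817.74 + 286.44 + 342.51 = 2006.85
link = 2168.99/2006.85 = 1.080793
Link Mar 2018→Apr 2018:
ΣP(Apr 2018)Q(Mar 2018) = 5.48×74 + 3.08×378 + 3.04×123 + 1.92×263 = 405.52 + 1164.24 + 373.92 + 504.96 = 2448.64
ΣP(Mar 2018)Q(Mar 2018) = 6.24×74 + 2.87×378 + 2.56×123 + 1.57×263 = 461.76 + 1084.86 + 314.88 + 412.91 = 2274.41
link = 2448.64/2274.41 = 1.076604
Chained index = 100 × 0.920820 × 1.080793 × 1.076604 = 107.1454

107.15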